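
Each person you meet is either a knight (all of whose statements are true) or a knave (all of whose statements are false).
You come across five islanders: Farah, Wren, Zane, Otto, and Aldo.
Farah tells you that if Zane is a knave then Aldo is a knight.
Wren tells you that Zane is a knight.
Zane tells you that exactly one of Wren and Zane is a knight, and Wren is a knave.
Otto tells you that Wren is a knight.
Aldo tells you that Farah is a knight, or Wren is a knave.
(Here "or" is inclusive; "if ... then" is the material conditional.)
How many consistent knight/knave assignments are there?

1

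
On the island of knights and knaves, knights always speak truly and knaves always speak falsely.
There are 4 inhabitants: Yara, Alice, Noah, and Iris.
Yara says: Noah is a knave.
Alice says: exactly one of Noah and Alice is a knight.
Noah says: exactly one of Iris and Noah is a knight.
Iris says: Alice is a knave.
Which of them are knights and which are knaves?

Yara is a knight, Alice is a knight, Noah is a knave, and Iris is a knave.

Yara is a knight, so "Noah is a knave" must be true — and it is.
Alice is a knight, and the claim "exactly one of Noah and Alice is a knight" is indeed true.
Noah is a knave, and the claim "exactly one of Iris and Noah is a knight" is indeed false.
Since Iris is a knave, "Alice is a knave" needs to be false, which holds.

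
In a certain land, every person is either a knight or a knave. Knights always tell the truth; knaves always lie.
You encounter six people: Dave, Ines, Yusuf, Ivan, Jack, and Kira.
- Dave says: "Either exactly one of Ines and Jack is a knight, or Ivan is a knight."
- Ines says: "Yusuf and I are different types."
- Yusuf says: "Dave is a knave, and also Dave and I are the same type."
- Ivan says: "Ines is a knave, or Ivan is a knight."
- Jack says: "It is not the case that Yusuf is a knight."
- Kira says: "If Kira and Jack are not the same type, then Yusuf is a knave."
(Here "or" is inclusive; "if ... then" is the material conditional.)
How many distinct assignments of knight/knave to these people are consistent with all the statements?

2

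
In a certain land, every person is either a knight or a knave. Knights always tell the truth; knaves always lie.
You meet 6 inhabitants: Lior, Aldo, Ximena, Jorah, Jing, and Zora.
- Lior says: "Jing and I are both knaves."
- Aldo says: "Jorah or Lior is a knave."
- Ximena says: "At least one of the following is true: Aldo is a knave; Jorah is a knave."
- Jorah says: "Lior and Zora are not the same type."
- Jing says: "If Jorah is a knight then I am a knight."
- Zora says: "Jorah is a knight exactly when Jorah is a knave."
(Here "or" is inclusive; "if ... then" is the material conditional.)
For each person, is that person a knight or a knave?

Lior is a knave, Aldo is a knight, Ximena is a knight, Jorah is a knave, Jing is a knight, and Zora is a knave.

Since Lior is a knave, "Jing and I are both knaves" needs to be False, which holds.
Aldo is a knight, so "Jorah or Lior is a knave" must be true — and it is.
Ximena is a knight; "at least one of the following is true: Aldo is a knave; Jorah is a knave" is true, as required.
As a knave, Jorah's statement "Lior and Zora are not the same type" should be False; it is.
Jing (knight): "if Jorah is a knight then I am a knight" — true. ✓
Zora is a knave; "Jorah is a knight exactly when Jorah is a knave" is False, as required.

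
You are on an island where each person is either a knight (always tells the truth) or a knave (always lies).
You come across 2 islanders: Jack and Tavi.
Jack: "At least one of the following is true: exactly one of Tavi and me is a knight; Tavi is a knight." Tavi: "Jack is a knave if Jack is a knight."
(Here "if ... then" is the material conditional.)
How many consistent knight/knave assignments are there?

1

Consistent assignments:
  Jack=knight, Tavi=knave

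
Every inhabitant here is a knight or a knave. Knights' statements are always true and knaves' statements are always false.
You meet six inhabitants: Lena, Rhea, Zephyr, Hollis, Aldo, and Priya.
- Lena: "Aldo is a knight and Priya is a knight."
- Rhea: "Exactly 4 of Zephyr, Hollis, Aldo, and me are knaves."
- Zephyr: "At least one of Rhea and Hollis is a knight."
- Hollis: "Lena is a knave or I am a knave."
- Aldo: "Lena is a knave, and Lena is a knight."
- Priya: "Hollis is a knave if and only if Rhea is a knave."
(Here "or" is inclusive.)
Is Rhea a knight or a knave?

Consistent assignments: {Lena=knave, Rhea=knave, Zephyr=knight, Hollis=knight, Aldo=knave, Priya=knave}
In every consistent assignment, Rhea is a knave.

Rhea is a knave.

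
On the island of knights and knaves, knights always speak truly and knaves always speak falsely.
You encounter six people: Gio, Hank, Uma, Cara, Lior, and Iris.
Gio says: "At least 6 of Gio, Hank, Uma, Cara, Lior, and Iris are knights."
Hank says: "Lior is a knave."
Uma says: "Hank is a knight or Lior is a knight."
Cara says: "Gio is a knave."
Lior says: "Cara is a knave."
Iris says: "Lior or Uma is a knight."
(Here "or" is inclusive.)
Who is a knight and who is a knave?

Gio is a knave, Hank is a knight, Uma is a knight, Cara is a knight, Lior is a knave, and Iris is a knight.

Gio is a knave, and the claim "at least 6 of Gio, Hank, Uma, Cara, Lior, and Iris are knights" is indeed false.
Hank (knight): "Lior is a knave" — true. ✓
Uma (knight): "Hank is a knight or Lior is a knight" — true. ✓
Since Cara is a knight, "Gio is a knave" needs to be true, which holds.
Since Lior is a knave, "Cara is a knave" needs to be false, which holds.
As a knight, Iris's statement "Lior or Uma is a knight" should be true; it is.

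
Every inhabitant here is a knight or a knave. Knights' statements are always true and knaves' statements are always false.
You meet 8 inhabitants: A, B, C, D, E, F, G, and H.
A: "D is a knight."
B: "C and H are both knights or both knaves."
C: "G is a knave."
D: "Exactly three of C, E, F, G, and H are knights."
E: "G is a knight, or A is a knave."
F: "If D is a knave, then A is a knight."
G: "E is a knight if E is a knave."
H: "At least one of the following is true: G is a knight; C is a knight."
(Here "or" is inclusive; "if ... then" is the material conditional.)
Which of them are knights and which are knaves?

A is a knight, B is a knight, C is a knight, D is a knight, E is a knave, F is a knight, G is a knave, and H is a knight.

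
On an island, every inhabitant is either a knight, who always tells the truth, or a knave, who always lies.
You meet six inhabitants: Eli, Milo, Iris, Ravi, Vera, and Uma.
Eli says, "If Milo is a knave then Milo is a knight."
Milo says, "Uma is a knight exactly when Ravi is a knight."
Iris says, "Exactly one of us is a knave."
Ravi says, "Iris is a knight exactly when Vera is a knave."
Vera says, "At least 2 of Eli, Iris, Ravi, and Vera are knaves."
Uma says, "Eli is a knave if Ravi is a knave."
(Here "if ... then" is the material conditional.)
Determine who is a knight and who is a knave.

Eli is a knight, and the claim "if Milo is a knave then Milo is a knight" is indeed true.
Since Milo is a knight, "Uma is a knight exactly when Ravi is a knight" needs to be true, which holds.
Iris is a knight, and the claim "exactly one of us is a knave" is indeed true.
Ravi is a knight; "Iris is a knight exactly when Vera is a knave" is true, as required.
Vera is a knave, so "at least 2 of Eli, Iris, Ravi, and Vera are knaves" must be False — and it is.
Uma is a knight, so "Eli is a knave if Ravi is a knave" must be true — and it is.

Eli is a knight, Milo is a knight, Iris is a knight, Ravi is a knight, Vera is a knave, and Uma is a knight.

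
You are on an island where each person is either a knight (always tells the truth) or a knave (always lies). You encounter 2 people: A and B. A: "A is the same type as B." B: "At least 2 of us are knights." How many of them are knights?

2

The unique consistent assignment is A=knight, B=knight.
That has 2 knights.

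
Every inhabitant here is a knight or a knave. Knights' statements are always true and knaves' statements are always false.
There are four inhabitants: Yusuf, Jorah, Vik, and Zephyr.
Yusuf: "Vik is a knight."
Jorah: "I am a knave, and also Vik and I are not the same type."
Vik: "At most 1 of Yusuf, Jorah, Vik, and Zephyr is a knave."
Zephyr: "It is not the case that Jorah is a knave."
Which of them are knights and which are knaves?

Knights: none. Knaves: Yusuf, Jorah, Vik, and Zephyr.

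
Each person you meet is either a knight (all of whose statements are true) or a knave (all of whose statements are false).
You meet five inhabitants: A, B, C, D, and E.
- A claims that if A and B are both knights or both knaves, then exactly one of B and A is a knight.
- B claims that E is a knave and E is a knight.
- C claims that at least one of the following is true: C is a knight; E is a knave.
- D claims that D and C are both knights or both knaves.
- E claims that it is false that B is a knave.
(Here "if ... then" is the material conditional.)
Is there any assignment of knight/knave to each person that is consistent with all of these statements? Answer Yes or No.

Yes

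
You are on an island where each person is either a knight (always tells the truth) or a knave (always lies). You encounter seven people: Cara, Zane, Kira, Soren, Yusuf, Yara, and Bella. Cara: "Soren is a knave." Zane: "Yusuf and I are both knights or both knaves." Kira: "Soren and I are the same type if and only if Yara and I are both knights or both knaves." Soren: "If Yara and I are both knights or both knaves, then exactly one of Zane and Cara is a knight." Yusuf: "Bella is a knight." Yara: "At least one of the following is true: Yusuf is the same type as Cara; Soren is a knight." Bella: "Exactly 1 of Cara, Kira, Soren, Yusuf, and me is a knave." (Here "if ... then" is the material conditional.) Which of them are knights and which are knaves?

Cara is a knave, Zane is a knight, Kira is a knight, Soren is a knight, Yusuf is a knight, Yara is a knight, and Bella is a knight.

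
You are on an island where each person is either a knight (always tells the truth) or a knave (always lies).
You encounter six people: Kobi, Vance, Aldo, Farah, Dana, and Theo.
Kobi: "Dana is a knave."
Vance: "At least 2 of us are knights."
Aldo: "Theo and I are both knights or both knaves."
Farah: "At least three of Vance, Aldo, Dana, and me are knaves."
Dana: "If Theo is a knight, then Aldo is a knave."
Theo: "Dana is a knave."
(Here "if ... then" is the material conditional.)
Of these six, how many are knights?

The unique consistent assignment is Kobi=knight, Vance=knight, Aldo=knight, Farah=knave, Dana=knave, Theo=knight.
That has 4 knights.

4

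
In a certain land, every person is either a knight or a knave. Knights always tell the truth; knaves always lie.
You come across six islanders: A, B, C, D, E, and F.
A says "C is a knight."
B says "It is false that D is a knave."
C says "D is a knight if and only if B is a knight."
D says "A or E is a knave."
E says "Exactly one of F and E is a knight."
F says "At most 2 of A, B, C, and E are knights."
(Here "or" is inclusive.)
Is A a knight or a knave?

A is a knight.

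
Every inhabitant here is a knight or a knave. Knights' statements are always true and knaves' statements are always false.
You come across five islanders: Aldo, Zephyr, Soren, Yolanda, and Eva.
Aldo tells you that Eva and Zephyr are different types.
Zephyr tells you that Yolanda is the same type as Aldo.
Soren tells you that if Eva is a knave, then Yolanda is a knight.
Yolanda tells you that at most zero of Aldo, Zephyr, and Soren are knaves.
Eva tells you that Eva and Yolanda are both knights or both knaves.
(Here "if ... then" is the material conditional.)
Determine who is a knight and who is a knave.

Suppose Aldo is a knave. Then Aldo's statement "Eva and Zephyr are different types" would have to be false. Checking the 16 ways to assign the others, none is consistent with every speaker.
(For instance, with Zephyr=knight, Soren=knight, Yolanda=knight, Eva=knave, Aldo's claim "Eva and Zephyr are different types" comes out true where it would need to be false.)
So Aldo must be a knight, making "Eva and Zephyr are different types" true. Taking Aldo=knight, Zephyr=knight, Soren=knight, Yolanda=knight, Eva=knave, each remaining statement checks out:
  Zephyr (knight): "Yolanda is the same type as Aldo" — true. ✓
  Soren (knight): "if Eva is a knave, then Yolanda is a knight" — true. ✓
  Yolanda (knight): "at most zero of Aldo, Zephyr, and Soren are knaves" — true. ✓
  Eva (knave): "Eva and Yolanda are both knights or both knaves" — false. ✓
This is the unique consistent assignment.

Aldo is a knight, Zephyr is a knight, Soren is a knight, Yolanda is a knight, and Eva is a knave.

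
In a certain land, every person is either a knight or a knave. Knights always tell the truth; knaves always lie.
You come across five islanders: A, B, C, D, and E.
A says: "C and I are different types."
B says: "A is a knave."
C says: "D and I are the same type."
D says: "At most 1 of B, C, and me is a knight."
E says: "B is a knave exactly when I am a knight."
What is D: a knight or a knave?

Consistent assignments: {A=knight, B=knave, C=knave, D=knight, E=knight}; {A=knight, B=knave, C=knave, D=knight, E=knave}
In every consistent assignment, D is a knight.

D is a knight.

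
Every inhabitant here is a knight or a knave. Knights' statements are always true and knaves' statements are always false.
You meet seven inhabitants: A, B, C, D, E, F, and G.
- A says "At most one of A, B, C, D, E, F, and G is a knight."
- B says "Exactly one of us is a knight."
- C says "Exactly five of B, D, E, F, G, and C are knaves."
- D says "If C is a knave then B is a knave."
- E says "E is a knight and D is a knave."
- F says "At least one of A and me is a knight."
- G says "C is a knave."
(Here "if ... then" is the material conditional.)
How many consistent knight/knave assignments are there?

2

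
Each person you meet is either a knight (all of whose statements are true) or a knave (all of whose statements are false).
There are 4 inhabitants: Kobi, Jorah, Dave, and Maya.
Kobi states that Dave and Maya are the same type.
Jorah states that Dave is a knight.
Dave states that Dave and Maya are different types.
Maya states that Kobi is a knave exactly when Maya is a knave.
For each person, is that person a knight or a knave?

Kobi is a knight, Jorah is a knave, Dave is a knave, and Maya is a knave.

Kobi (knight): "Dave and Maya are the same type" — true. ✓
Jorah is a knave; "Dave is a knight" is False, as required.
Dave (knave): "Dave and Maya are different types" — False. ✓
Since Maya is a knave, "Kobi is a knave exactly when Maya is a knave" needs to be False, which holds.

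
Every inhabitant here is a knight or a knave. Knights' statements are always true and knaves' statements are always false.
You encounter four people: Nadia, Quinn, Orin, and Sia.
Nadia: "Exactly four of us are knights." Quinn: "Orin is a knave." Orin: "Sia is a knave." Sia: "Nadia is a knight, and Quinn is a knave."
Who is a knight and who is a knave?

Knights: Orin. Knaves: Nadia, Quinn, and Sia.

Nadia is a knave, so "exactly four of us are knights" must be false — and it is.
Quinn is a knave, and the claim "Orin is a knave" is indeed false.
Since Orin is a knight, "Sia is a knave" needs to be true, which holds.
Since Sia is a knave, "Nadia is a knight, and Quinn is a knave" needs to be false, which holds.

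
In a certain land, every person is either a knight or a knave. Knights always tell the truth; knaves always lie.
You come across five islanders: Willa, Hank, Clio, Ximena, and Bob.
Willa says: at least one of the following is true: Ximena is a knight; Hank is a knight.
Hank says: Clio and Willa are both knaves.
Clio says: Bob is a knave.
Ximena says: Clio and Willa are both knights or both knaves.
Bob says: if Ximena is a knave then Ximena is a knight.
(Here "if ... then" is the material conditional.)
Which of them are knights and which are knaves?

Suppose Willa is a knight. Then Willa's statement "at least one of the following is true: Ximena is a knight; Hank is a knight" would have to be true. Checking the 16 ways to assign the others, none is consistent with every speaker.
(For instance, with Hank=knave, Clio=knight, Ximena=knave, Bob=knave, Willa's claim "at least one of the following is true: Ximena is a knight; Hank is a knight" comes out false where it would need to be true.)
So Willa must be a knave, making "at least one of the following is true: Ximena is a knight; Hank is a knight" false. Taking Willa=knave, Hank=knave, Clio=knight, Ximena=knave, Bob=knave, each remaining statement checks out:
  Hank (knave): "Clio and Willa are both knaves" — false. ✓
  Clio (knight): "Bob is a knave" — true. ✓
  Ximena (knave): "Clio and Willa are both knights or both knaves" — false. ✓
  Bob (knave): "if Ximena is a knave then Ximena is a knight" — false. ✓
This is the unique consistent assignment.

Knights: Clio. Knaves: Willa, Hank, Ximena, and Bob.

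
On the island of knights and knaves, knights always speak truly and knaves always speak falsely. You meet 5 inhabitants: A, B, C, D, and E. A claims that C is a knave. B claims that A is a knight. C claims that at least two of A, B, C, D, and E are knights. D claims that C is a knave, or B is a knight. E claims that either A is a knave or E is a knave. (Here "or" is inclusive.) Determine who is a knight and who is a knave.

Knights: C and E. Knaves: A, B, and D.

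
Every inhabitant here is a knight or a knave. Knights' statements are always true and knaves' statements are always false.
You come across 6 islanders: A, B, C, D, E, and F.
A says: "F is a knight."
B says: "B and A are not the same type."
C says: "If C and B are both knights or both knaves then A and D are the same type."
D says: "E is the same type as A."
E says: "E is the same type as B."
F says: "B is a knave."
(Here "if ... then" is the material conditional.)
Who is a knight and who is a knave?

As a knave, A's statement "F is a knight" should be False; it is.
B is a knight, so "B and A are not the same type" must be True — and it is.
Since C is a knight, "if C and B are both knights or both knaves then A and D are the same type" needs to be True, which holds.
D is a knave; "E is the same type as A" is False, as required.
E is a knight, and the claim "E is the same type as B" is indeed True.
F (knave): "B is a knave" — False. ✓

A is a knave, B is a knight, C is a knight, D is a knave, E is a knight, and F is a knave.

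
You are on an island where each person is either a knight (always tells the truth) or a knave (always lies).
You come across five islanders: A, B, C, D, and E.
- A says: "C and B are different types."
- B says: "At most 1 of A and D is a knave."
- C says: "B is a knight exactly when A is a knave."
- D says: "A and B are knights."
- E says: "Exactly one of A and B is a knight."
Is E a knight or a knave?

Consistent assignments: {A=knight, B=knight, C=knave, D=knight, E=knave}; {A=knave, B=knave, C=knave, D=knave, E=knave}
In every consistent assignment, E is a knave.

E is a knave.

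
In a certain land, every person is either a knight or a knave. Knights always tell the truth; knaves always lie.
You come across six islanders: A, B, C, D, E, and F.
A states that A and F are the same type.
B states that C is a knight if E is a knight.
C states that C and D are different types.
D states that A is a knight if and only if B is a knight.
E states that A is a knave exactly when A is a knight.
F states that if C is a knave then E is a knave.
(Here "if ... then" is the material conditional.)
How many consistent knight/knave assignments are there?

2

Consistent assignments:
  A=knave, B=knight, C=knight, D=knave, E=knave, F=knight
  A=knave, B=knight, C=knave, D=knave, E=knave, F=knight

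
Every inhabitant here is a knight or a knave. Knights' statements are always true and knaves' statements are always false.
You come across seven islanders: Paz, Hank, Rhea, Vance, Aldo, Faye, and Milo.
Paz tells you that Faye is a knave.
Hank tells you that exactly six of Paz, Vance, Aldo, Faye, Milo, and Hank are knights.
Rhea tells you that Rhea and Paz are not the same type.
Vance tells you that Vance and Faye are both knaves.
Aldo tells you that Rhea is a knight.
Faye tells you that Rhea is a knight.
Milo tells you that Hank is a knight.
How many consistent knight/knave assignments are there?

1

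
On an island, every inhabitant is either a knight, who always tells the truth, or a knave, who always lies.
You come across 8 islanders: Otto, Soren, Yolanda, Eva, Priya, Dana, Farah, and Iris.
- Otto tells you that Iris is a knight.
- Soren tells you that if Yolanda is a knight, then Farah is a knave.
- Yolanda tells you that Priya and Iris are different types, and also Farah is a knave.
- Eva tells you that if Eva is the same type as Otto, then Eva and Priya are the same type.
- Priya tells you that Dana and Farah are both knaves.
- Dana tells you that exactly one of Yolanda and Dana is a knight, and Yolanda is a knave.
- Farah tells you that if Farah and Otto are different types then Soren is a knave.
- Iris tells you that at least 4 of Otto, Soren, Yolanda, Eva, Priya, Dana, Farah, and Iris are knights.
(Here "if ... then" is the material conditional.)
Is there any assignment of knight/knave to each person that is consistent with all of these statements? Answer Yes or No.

Yes

One consistent assignment: Otto=knight, Soren=knight, Yolanda=knave, Eva=knight, Priya=knight, Dana=knave, Farah=knave, Iris=knight.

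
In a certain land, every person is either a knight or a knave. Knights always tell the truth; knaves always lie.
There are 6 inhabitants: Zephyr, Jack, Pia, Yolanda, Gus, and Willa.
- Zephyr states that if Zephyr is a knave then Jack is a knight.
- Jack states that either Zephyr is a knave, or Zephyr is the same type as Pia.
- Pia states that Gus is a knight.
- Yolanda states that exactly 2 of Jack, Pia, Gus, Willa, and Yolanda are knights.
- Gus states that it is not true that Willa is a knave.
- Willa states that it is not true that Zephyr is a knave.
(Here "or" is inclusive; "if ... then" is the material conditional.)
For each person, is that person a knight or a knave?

Zephyr is a knight, Jack is a knight, Pia is a knight, Yolanda is a knave, Gus is a knight, and Willa is a knight.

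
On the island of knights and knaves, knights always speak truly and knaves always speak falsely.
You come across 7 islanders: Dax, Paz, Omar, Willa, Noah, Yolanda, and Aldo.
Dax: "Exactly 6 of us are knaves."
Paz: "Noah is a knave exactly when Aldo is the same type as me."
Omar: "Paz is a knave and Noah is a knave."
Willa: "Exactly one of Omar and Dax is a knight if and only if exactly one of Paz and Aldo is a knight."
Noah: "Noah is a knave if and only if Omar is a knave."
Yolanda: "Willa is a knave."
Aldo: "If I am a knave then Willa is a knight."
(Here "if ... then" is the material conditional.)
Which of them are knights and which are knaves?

Dax is a knave, Paz is a knave, Omar is a knight, Willa is a knight, Noah is a knave, Yolanda is a knave, and Aldo is a knight.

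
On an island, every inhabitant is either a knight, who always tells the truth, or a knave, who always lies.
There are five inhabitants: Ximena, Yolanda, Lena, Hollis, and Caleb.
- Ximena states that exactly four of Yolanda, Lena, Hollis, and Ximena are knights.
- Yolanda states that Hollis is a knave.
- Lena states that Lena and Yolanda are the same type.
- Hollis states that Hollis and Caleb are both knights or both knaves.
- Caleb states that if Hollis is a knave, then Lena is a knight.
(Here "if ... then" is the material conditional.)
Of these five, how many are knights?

The unique consistent assignment is Ximena=knave, Yolanda=knight, Lena=knight, Hollis=knave, Caleb=knight.
That has 3 knights.

3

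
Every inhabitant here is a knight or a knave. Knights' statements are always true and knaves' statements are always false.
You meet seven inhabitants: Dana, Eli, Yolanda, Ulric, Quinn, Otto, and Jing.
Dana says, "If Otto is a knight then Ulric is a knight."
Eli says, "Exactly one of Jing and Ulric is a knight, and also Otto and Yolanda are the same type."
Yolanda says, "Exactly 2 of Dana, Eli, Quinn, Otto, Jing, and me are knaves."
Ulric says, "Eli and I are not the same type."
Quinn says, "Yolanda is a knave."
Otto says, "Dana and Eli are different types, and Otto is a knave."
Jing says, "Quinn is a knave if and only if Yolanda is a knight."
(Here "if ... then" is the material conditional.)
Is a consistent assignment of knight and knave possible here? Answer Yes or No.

No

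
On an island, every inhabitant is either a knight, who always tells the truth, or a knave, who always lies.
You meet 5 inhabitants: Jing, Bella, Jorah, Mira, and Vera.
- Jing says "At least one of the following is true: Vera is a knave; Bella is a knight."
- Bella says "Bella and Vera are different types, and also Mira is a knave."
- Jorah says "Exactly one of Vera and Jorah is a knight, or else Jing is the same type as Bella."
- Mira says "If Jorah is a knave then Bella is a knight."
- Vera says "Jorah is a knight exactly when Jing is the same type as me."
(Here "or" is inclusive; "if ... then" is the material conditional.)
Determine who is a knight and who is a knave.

As a knight, Jing's statement "at least one of the following is true: Vera is a knave; Bella is a knight" should be true; it is.
Bella is a knave, so "Bella and Vera are different types, and also Mira is a knave" must be False — and it is.
Since Jorah is a knight, "exactly one of Vera and Jorah is a knight, or else Jing is the same type as Bella" needs to be true, which holds.
Mira is a knight, so "if Jorah is a knave then Bella is a knight" must be true — and it is.
Vera (knave): "Jorah is a knight exactly when Jing is the same type as me" — False. ✓

Jing is a knight, Bella is a knave, Jorah is a knight, Mira is a knight, and Vera is a knave.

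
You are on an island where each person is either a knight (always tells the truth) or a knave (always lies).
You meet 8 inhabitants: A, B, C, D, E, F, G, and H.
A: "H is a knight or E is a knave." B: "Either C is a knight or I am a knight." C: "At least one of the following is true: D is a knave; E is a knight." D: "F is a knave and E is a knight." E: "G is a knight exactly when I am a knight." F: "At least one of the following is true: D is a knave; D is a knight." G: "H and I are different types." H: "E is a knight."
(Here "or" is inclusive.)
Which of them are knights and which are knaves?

Knights: A, B, C, F, and G. Knaves: D, E, and H.

As a knight, A's statement "H is a knight or E is a knave" should be true; it is.
Since B is a knight, "either C is a knight or I am a knight" needs to be true, which holds.
As a knight, C's statement "at least one of the following is true: D is a knave; E is a knight" should be true; it is.
D is a knave, and the claim "F is a knave and E is a knight" is indeed False.
E is a knave, so "G is a knight exactly when I am a knight" must be False — and it is.
F (knight): "at least one of the following is true: D is a knave; D is a knight" — true. ✓
Since G is a knight, "H and I are different types" needs to be true, which holds.
H is a knave; "E is a knight" is False, as required.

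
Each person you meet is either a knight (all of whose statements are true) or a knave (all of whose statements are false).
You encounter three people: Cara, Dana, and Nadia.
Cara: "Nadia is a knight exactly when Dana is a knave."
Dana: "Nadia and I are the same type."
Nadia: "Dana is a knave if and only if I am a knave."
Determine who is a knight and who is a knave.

Knights: Dana and Nadia. Knaves: Cara.

Cara is a knave; "Nadia is a knight exactly when Dana is a knave" is false, as required.
Dana is a knight; "Nadia and I are the same type" is true, as required.
Nadia is a knight, and the claim "Dana is a knave if and only if I am a knave" is indeed true.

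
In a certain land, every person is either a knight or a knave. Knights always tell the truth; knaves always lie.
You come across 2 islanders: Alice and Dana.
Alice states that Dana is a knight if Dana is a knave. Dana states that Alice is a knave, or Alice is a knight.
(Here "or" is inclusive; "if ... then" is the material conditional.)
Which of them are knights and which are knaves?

As a knight, Alice's statement "Dana is a knight if Dana is a knave" should be True; it is.
Dana (knight): "Alice is a knave, or Alice is a knight" — True. ✓

Alice is a knight and Dana is a knight.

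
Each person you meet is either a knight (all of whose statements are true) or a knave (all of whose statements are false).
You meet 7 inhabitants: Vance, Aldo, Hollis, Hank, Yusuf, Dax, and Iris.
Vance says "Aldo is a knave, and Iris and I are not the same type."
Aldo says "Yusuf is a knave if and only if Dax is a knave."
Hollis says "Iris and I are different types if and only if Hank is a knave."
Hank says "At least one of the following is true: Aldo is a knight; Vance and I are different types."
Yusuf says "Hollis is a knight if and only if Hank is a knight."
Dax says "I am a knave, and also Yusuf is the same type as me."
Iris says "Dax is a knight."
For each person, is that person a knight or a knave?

Vance is a knave; "Aldo is a knave, and Iris and I are not the same type" is false, as required.
As a knave, Aldo's statement "Yusuf is a knave if and only if Dax is a knave" should be false; it is.
Hollis is a knave; "Iris and I are different types if and only if Hank is a knave" is false, as required.
Hank is a knave, and the claim "at least one of the following is true: Aldo is a knight; Vance and I are different types" is indeed false.
Yusuf (knight): "Hollis is a knight if and only if Hank is a knight" — true. ✓
Dax is a knave, and the claim "I am a knave, and also Yusuf is the same type as me" is indeed false.
Since Iris is a knave, "Dax is a knight" needs to be false, which holds.

Vance is a knave, Aldo is a knave, Hollis is a knave, Hank is a knave, Yusuf is a knight, Dax is a knave, and Iris is a knave.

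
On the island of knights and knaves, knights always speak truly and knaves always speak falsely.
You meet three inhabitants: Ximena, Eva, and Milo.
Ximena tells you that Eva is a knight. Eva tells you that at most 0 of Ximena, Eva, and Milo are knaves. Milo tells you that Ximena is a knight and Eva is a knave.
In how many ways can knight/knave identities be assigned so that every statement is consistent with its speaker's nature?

1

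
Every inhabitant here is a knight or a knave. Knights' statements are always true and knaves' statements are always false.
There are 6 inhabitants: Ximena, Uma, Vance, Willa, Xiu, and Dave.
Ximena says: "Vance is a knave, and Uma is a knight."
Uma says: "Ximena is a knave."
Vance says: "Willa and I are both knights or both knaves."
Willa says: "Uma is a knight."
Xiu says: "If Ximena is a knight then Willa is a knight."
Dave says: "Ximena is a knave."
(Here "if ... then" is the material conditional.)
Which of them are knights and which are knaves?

Ximena is a knave; "Vance is a knave, and Uma is a knight" is False, as required.
Uma (knight): "Ximena is a knave" — True. ✓
Since Vance is a knight, "Willa and I are both knights or both knaves" needs to be True, which holds.
Willa is a knight, so "Uma is a knight" must be True — and it is.
As a knight, Xiu's statement "if Ximena is a knight then Willa is a knight" should be True; it is.
Dave is a knight, so "Ximena is a knave" must be True — and it is.

Knights: Uma, Vance, Willa, Xiu, and Dave. Knaves: Ximena.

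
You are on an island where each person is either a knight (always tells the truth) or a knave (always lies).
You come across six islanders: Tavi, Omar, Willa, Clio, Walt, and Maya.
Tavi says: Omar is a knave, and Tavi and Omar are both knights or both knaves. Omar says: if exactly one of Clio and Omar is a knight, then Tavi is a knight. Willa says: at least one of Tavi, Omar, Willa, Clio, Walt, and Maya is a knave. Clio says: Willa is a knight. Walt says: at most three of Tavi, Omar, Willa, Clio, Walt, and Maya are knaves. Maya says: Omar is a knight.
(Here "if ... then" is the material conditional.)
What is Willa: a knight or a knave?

Willa is a knight.

Consistent assignments: {Tavi=knave, Omar=knight, Willa=knight, Clio=knight, Walt=knight, Maya=knight}
In every consistent assignment, Willa is a knight.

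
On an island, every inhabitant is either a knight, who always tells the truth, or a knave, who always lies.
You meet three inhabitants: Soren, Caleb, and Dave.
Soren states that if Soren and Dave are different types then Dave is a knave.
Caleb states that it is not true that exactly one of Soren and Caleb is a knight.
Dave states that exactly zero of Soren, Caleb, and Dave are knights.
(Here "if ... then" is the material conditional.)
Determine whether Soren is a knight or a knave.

Soren is a knight.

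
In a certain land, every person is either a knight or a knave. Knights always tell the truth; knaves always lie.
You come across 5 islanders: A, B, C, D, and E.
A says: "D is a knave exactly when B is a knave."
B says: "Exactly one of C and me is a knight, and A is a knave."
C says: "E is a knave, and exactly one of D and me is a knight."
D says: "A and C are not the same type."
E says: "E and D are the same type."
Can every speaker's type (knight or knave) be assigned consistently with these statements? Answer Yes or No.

Checking all 32 assignments, each has at least one speaker whose statement's truth value contradicts their type.

No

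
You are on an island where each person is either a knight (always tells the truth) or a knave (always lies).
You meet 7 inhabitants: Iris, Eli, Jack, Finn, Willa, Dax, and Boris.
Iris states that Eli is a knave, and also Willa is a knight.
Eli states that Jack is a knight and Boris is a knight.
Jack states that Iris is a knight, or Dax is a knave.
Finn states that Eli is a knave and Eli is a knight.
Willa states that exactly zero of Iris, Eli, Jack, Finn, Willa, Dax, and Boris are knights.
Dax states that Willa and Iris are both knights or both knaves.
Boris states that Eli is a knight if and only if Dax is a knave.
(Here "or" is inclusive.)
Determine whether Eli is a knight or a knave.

Consistent assignments: {Iris=knave, Eli=knave, Jack=knave, Finn=knave, Willa=knave, Dax=knight, Boris=knight}
In every consistent assignment, Eli is a knave.

Eli is a knave.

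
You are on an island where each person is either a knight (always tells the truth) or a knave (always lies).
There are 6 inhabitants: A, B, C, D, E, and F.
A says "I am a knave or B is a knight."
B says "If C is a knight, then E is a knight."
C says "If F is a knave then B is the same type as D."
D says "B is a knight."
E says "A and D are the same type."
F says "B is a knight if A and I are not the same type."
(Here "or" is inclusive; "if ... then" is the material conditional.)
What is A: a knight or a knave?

A is a knight.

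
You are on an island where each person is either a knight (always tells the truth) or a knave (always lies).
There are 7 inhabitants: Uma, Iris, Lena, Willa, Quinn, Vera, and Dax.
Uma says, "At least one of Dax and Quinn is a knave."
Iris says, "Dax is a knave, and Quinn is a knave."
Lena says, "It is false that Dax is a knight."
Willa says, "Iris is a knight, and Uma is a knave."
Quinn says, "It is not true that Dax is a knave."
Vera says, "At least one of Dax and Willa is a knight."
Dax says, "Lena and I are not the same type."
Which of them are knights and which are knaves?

Uma (knave): "at least one of Dax and Quinn is a knave" — False. ✓
Since Iris is a knave, "Dax is a knave, and Quinn is a knave" needs to be False, which holds.
As a knave, Lena's statement "it is false that Dax is a knight" should be False; it is.
Willa is a knave, so "Iris is a knight, and Uma is a knave" must be False — and it is.
Quinn (knight): "it is not true that Dax is a knave" — True. ✓
Vera is a knight, and the claim "at least one of Dax and Willa is a knight" is indeed True.
Dax is a knight, so "Lena and I are not the same type" must be True — and it is.

Knights: Quinn, Vera, and Dax. Knaves: Uma, Iris, Lena, and Willa.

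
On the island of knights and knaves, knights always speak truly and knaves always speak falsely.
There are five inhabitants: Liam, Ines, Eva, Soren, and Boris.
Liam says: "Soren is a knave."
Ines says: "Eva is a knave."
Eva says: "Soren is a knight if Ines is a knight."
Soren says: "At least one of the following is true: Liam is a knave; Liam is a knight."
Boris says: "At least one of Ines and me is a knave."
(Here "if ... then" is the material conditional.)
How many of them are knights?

The unique consistent assignment is Liam=knave, Ines=knave, Eva=knight, Soren=knight, Boris=knight.
That has 3 knights.

3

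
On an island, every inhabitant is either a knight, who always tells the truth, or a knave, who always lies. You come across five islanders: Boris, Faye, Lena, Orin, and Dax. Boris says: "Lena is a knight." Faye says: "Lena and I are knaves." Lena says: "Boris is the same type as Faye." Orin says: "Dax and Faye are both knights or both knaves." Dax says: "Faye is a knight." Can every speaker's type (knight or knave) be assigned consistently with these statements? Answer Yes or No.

No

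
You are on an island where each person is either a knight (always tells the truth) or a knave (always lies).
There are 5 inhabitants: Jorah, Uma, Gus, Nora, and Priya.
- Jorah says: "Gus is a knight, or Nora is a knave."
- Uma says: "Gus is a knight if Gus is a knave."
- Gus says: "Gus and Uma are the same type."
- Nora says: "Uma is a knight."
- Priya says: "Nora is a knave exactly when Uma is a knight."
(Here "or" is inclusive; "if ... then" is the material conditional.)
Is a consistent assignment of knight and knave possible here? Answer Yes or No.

Yes

One consistent assignment: Jorah=knight, Uma=knight, Gus=knight, Nora=knight, Priya=knave.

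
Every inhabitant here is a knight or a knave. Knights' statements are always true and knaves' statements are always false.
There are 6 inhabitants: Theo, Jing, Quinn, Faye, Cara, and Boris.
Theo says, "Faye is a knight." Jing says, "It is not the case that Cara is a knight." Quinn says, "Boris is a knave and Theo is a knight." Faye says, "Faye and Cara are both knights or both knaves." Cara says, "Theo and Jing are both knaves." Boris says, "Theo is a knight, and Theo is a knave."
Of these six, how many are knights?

1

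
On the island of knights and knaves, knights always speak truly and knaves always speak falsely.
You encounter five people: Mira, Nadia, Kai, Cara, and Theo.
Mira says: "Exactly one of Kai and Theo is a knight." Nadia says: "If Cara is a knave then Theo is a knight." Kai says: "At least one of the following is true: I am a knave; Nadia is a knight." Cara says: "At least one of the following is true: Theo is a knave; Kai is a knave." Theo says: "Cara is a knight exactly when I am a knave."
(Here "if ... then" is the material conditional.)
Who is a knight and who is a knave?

Mira is a knave, Nadia is a knight, Kai is a knight, Cara is a knave, and Theo is a knight.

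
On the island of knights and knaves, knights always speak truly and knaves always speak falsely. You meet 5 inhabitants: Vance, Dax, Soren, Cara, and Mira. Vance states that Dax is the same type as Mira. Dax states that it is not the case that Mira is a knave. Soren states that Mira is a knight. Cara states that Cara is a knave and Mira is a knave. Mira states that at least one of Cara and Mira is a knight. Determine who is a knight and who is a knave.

Vance is a knight, Dax is a knight, Soren is a knight, Cara is a knave, and Mira is a knight.

Vance is a knight, and the claim "Dax is the same type as Mira" is indeed True.
Since Dax is a knight, "it is not the case that Mira is a knave" needs to be True, which holds.
Soren is a knight, and the claim "Mira is a knight" is indeed True.
Cara is a knave; "Cara is a knave and Mira is a knave" is false, as required.
Mira is a knight, so "at least one of Cara and Mira is a knight" must be True — and it is.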